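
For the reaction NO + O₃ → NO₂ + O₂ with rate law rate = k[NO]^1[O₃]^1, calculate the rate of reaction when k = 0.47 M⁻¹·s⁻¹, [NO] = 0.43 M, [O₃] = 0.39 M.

0.07882 M/s

Step 1: The rate law is rate = k[NO]^1[O₃]^1
Step 2: Substitute: rate = 0.47 × (0.43)^1 × (0.39)^1
Step 3: rate = 0.47 × 0.43 × 0.39 = 0.078819 M/s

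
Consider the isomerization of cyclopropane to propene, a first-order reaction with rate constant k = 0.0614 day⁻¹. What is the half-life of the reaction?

11.29 day

Step 1: For a first-order reaction, t₁/₂ = ln(2)/k
Step 2: t₁/₂ = ln(2)/0.0614
Step 3: t₁/₂ = 0.6931/0.0614 = 11.29 day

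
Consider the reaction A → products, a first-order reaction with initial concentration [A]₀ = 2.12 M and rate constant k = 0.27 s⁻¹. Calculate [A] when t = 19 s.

0.01254 M

Step 1: For a first-order reaction: [A] = [A]₀ × e^(-kt)
Step 2: [A] = 2.12 × e^(-0.27 × 19)
Step 3: [A] = 2.12 × e^(-5.13)
Step 4: [A] = 2.12 × 0.00591656 = 0.01254 M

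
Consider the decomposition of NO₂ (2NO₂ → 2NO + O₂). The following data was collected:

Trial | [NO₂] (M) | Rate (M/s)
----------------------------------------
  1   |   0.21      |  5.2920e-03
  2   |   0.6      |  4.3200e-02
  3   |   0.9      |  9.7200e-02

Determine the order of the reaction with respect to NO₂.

second order (2)

Step 1: Compare trials to find order n where rate₂/rate₁ = ([NO₂]₂/[NO₂]₁)^n
Step 2: rate₂/rate₁ = 4.3200e-02/5.2920e-03 = 8.163
Step 3: [NO₂]₂/[NO₂]₁ = 0.6/0.21 = 2.857
Step 4: n = ln(8.163)/ln(2.857) = 2.00 ≈ 2
Step 5: The reaction is second order in NO₂.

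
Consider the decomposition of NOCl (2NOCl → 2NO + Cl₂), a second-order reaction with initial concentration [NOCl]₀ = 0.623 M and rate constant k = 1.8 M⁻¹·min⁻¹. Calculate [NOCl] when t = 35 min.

0.01548 M

Step 1: For a second-order reaction: 1/[NOCl] = 1/[NOCl]₀ + kt
Step 2: 1/[NOCl] = 1/0.623 + 1.8 × 35
Step 3: 1/[NOCl] = 1.605 + 63 = 64.61
Step 4: [NOCl] = 1/64.61 = 0.01548 M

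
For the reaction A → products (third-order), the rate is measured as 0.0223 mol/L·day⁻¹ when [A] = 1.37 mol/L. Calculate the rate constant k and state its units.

0.008672 (mol/L)⁻²·day⁻¹

Step 1: rate = k[A]^3, so k = rate / [A]^3.
Step 2: k = 0.0223 / (1.37)^3 = 0.0223 / 2.571.
Step 3: k = 0.008672 (mol/L)⁻²·day⁻¹.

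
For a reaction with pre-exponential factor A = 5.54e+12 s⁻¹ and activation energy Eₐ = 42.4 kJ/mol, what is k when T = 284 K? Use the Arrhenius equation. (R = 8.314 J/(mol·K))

8.81e+04 s⁻¹

Step 1: Use the Arrhenius equation: k = A × exp(-Eₐ/RT)
Step 2: Convert Eₐ to J/mol: 42.4 kJ/mol = 42400 J/mol
Step 3: Calculate the exponent: -Eₐ/(RT) = -42400/(8.314 × 284) = -17.95715
Step 4: k = 5.54e+12 × exp(-17.95715)
Step 5: k = 5.54e+12 × 1.58968e-08 = 8.8068e+04 s⁻¹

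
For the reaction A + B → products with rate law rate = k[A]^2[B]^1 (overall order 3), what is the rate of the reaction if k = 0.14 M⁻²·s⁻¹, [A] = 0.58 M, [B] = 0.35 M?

0.01648 M/s

Step 1: The rate law is rate = k[A]^2[B]^1, overall order = 2+1 = 3
Step 2: Substitute values: rate = 0.14 × (0.58)^2 × (0.35)^1
Step 3: rate = 0.14 × 0.3364 × 0.35 = 0.0164836 M/s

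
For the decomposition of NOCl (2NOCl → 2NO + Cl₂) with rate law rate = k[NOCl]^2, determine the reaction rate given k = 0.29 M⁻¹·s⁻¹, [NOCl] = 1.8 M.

0.9396 M/s

Step 1: Identify the rate law: rate = k[NOCl]^2
Step 2: Substitute values: rate = 0.29 × (1.8)^2
Step 3: Calculate: rate = 0.29 × 3.24 = 0.9396 M/s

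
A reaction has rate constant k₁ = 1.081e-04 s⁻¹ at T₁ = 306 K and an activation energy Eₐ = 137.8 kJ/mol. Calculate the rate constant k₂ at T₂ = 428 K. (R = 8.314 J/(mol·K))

5.484e+02 s⁻¹

Step 1: Use the two-temperature Arrhenius form: ln(k₂/k₁) = -Eₐ/R × (1/T₂ - 1/T₁)
Step 2: Convert Eₐ to J/mol: 137.8 kJ/mol = 137800 J/mol
Step 3: 1/T₂ - 1/T₁ = 1/428 - 1/306 = -9.315253e-04 K⁻¹
Step 4: ln(k₂/k₁) = -137800/8.314 × -9.315253e-04 = 15.43952
Step 5: k₂ = k₁ × exp(15.43952) = 1.081e-04 × 5.07339e+06 = 5.484e+02 s⁻¹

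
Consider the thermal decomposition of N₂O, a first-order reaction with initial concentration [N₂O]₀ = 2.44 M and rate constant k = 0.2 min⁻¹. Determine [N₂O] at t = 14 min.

0.1484 M

Step 1: For a first-order reaction: [N₂O] = [N₂O]₀ × e^(-kt)
Step 2: [N₂O] = 2.44 × e^(-0.2 × 14)
Step 3: [N₂O] = 2.44 × e^(-2.8)
Step 4: [N₂O] = 2.44 × 0.0608101 = 0.1484 M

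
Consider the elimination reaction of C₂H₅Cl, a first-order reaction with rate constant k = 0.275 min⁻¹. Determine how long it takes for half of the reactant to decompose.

2.521 min

Step 1: For a first-order reaction, t₁/₂ = ln(2)/k
Step 2: t₁/₂ = ln(2)/0.275
Step 3: t₁/₂ = 0.6931/0.275 = 2.521 min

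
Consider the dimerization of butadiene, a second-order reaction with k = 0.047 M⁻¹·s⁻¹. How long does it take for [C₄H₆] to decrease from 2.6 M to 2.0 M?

2.455 s

Step 1: For second-order: t = (1/[C₄H₆] - 1/[C₄H₆]₀)/k
Step 2: t = (1/2.0 - 1/2.6)/0.047
Step 3: t = (0.5 - 0.3846)/0.047
Step 4: t = 0.1154/0.047 = 2.455 s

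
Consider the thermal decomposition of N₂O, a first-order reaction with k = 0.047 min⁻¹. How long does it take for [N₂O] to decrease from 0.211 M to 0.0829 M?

19.88 min

Step 1: For first-order: t = ln([N₂O]₀/[N₂O])/k
Step 2: t = ln(0.211/0.0829)/0.047
Step 3: t = ln(2.545)/0.047
Step 4: t = 0.9342/0.047 = 19.88 min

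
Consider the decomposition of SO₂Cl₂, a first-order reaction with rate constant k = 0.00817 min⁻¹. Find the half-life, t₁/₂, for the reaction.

84.84 min

Step 1: For a first-order reaction, t₁/₂ = ln(2)/k
Step 2: t₁/₂ = ln(2)/0.00817
Step 3: t₁/₂ = 0.6931/0.00817 = 84.84 min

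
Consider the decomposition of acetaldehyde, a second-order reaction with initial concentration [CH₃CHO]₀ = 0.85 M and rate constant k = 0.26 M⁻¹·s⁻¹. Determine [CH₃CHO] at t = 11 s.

0.2477 M

Step 1: For a second-order reaction: 1/[CH₃CHO] = 1/[CH₃CHO]₀ + kt
Step 2: 1/[CH₃CHO] = 1/0.85 + 0.26 × 11
Step 3: 1/[CH₃CHO] = 1.176 + 2.86 = 4.036
Step 4: [CH₃CHO] = 1/4.036 = 0.2477 M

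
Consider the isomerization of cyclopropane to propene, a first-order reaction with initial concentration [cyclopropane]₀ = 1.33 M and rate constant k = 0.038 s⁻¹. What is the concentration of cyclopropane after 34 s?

0.3654 M

Step 1: For a first-order reaction: [cyclopropane] = [cyclopropane]₀ × e^(-kt)
Step 2: [cyclopropane] = 1.33 × e^(-0.038 × 34)
Step 3: [cyclopropane] = 1.33 × e^(-1.292)
Step 4: [cyclopropane] = 1.33 × 0.274721 = 0.3654 M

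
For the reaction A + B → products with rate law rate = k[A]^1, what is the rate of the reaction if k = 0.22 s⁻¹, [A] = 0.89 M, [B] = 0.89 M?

0.1958 M/s

Step 1: The rate law is rate = k[A]^1
Step 2: Note that the rate does not depend on [B] (zero order in B).
Step 3: rate = 0.22 × (0.89)^1 = 0.1958 M/s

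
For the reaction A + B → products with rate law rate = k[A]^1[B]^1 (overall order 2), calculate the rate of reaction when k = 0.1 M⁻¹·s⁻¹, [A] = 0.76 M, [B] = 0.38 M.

0.02888 M/s

Step 1: The rate law is rate = k[A]^1[B]^1, overall order = 1+1 = 2
Step 2: Substitute values: rate = 0.1 × (0.76)^1 × (0.38)^1
Step 3: rate = 0.1 × 0.76 × 0.38 = 0.02888 M/s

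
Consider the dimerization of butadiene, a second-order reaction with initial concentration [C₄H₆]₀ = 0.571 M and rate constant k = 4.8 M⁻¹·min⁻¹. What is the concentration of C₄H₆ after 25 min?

0.008213 M

Step 1: For a second-order reaction: 1/[C₄H₆] = 1/[C₄H₆]₀ + kt
Step 2: 1/[C₄H₆] = 1/0.571 + 4.8 × 25
Step 3: 1/[C₄H₆] = 1.751 + 120 = 121.8
Step 4: [C₄H₆] = 1/121.8 = 0.008213 M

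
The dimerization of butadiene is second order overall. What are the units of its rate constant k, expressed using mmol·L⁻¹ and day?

(mmol·L⁻¹)⁻¹·day⁻¹

Step 1: For overall order n, rate = k × (concentration)^n.
Step 2: Rate has units mmol·L⁻¹·day⁻¹; concentration term has units (mmol·L⁻¹)^2.
Step 3: k = rate / (concentration)^n, so units of k = (mmol·L⁻¹)^(1-2)·day⁻¹ = (mmol·L⁻¹)⁻¹·day⁻¹.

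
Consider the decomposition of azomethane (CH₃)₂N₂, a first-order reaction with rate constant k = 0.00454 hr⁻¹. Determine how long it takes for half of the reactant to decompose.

152.7 hr

Step 1: For a first-order reaction, t₁/₂ = ln(2)/k
Step 2: t₁/₂ = ln(2)/0.00454
Step 3: t₁/₂ = 0.6931/0.00454 = 152.7 hr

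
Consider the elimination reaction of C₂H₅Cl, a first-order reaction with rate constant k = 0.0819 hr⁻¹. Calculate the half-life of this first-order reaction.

8.463 hr

Step 1: For a first-order reaction, t₁/₂ = ln(2)/k
Step 2: t₁/₂ = ln(2)/0.0819
Step 3: t₁/₂ = 0.6931/0.0819 = 8.463 hr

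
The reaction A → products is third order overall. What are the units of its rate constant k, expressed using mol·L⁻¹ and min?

(mol·L⁻¹)⁻²·min⁻¹

Step 1: For overall order n, rate = k × (concentration)^n.
Step 2: Rate has units mol·L⁻¹·min⁻¹; concentration term has units (mol·L⁻¹)^3.
Step 3: k = rate / (concentration)^n, so units of k = (mol·L⁻¹)^(1-3)·min⁻¹ = (mol·L⁻¹)⁻²·min⁻¹.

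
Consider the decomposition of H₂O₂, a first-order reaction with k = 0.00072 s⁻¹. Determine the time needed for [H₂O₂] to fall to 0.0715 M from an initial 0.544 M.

2818 s

Step 1: For first-order: t = ln([H₂O₂]₀/[H₂O₂])/k
Step 2: t = ln(0.544/0.0715)/0.00072
Step 3: t = ln(7.608)/0.00072
Step 4: t = 2.029/0.00072 = 2818 s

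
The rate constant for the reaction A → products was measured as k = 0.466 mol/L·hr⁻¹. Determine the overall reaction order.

zeroth order (0)

Step 1: The units of k for an nth-order reaction are (concentration)^(1-n)·(time)⁻¹.
Step 2: Here k has units mol/L·hr⁻¹, so the concentration exponent is 1.
Step 3: 1 - n = 1 ⇒ n = 0. The reaction is zeroth order.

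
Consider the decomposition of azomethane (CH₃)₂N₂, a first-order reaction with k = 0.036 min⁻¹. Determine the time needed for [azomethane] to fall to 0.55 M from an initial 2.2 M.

38.51 min

Step 1: For first-order: t = ln([azomethane]₀/[azomethane])/k
Step 2: t = ln(2.2/0.55)/0.036
Step 3: t = ln(4)/0.036
Step 4: t = 1.386/0.036 = 38.51 min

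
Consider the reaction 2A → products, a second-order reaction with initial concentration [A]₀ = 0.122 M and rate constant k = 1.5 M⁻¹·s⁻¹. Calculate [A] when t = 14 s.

0.03425 M

Step 1: For a second-order reaction: 1/[A] = 1/[A]₀ + kt
Step 2: 1/[A] = 1/0.122 + 1.5 × 14
Step 3: 1/[A] = 8.197 + 21 = 29.2
Step 4: [A] = 1/29.2 = 0.03425 M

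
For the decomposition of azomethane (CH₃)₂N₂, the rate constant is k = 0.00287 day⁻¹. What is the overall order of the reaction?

first order (1)

Step 1: The units of k for an nth-order reaction are (concentration)^(1-n)·(time)⁻¹.
Step 2: Here k has units day⁻¹, so the concentration exponent is 0.
Step 3: 1 - n = 0 ⇒ n = 1. The reaction is first order.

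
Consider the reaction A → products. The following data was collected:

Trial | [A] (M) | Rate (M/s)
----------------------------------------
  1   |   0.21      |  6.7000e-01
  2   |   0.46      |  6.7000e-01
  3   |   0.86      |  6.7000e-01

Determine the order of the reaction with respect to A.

zeroth order (0)

Step 1: Compare trials - when concentration changes, rate stays constant.
Step 2: rate₂/rate₁ = 6.7000e-01/6.7000e-01 = 1
Step 3: [A]₂/[A]₁ = 0.46/0.21 = 2.19
Step 4: Since rate ratio ≈ (conc ratio)^0, the reaction is zeroth order.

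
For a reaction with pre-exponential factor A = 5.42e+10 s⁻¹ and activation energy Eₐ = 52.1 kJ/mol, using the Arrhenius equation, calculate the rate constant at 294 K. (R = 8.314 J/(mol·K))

3.00e+01 s⁻¹

Step 1: Use the Arrhenius equation: k = A × exp(-Eₐ/RT)
Step 2: Convert Eₐ to J/mol: 52.1 kJ/mol = 52100 J/mol
Step 3: Calculate the exponent: -Eₐ/(RT) = -52100/(8.314 × 294) = -21.31476
Step 4: k = 5.42e+10 × exp(-21.31476)
Step 5: k = 5.42e+10 × 5.53500e-10 = 3.0000e+01 s⁻¹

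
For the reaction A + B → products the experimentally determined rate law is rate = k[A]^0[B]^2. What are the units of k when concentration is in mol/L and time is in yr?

(mol/L)⁻¹·yr⁻¹

Step 1: Overall order = 0 + 2 = 2.
Step 2: rate has units mol/L·yr⁻¹; [A]^0[B]^2 has units (mol/L)^2.
Step 3: k = rate/([A]^0[B]^2), so units of k = (mol/L)^(1-2)·yr⁻¹ = (mol/L)⁻¹·yr⁻¹.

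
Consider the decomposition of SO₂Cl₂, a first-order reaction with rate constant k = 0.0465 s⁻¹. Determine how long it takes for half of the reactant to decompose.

14.91 s

Step 1: For a first-order reaction, t₁/₂ = ln(2)/k
Step 2: t₁/₂ = ln(2)/0.0465
Step 3: t₁/₂ = 0.6931/0.0465 = 14.91 s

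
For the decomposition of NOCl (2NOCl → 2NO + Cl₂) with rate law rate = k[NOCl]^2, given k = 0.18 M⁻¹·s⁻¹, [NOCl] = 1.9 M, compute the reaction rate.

0.6498 M/s

Step 1: Identify the rate law: rate = k[NOCl]^2
Step 2: Substitute values: rate = 0.18 × (1.9)^2
Step 3: Calculate: rate = 0.18 × 3.61 = 0.6498 M/s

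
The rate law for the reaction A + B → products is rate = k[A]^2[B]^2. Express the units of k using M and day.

M⁻³·day⁻¹

Step 1: Overall order = 2 + 2 = 4.
Step 2: rate has units M·day⁻¹; [A]^2[B]^2 has units M^4.
Step 3: k = rate/([A]^2[B]^2), so units of k = M^(1-4)·day⁻¹ = M⁻³·day⁻¹.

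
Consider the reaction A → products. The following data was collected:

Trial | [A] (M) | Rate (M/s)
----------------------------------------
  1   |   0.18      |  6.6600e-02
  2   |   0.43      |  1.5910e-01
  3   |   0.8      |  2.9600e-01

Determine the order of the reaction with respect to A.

first order (1)

Step 1: Compare trials to find order n where rate₂/rate₁ = ([A]₂/[A]₁)^n
Step 2: rate₂/rate₁ = 1.5910e-01/6.6600e-02 = 2.389
Step 3: [A]₂/[A]₁ = 0.43/0.18 = 2.389
Step 4: n = ln(2.389)/ln(2.389) = 1.00 ≈ 1
Step 5: The reaction is first order in A.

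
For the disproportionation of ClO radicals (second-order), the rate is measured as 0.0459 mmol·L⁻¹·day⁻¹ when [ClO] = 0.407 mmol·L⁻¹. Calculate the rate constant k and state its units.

0.2771 (mmol·L⁻¹)⁻¹·day⁻¹

Step 1: rate = k[ClO]^2, so k = rate / [ClO]^2.
Step 2: k = 0.0459 / (0.407)^2 = 0.0459 / 0.1656.
Step 3: k = 0.2771 (mmol·L⁻¹)⁻¹·day⁻¹.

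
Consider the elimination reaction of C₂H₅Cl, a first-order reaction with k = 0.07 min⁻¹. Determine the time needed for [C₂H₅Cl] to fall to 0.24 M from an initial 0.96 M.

19.8 min

Step 1: For first-order: t = ln([C₂H₅Cl]₀/[C₂H₅Cl])/k
Step 2: t = ln(0.96/0.24)/0.07
Step 3: t = ln(4)/0.07
Step 4: t = 1.386/0.07 = 19.8 min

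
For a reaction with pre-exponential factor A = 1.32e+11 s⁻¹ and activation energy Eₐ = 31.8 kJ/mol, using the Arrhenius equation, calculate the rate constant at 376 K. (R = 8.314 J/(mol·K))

5.04e+06 s⁻¹

Step 1: Use the Arrhenius equation: k = A × exp(-Eₐ/RT)
Step 2: Convert Eₐ to J/mol: 31.8 kJ/mol = 31800 J/mol
Step 3: Calculate the exponent: -Eₐ/(RT) = -31800/(8.314 × 376) = -10.17254
Step 4: k = 1.32e+11 × exp(-10.17254)
Step 5: k = 1.32e+11 × 3.82052e-05 = 5.0431e+06 s⁻¹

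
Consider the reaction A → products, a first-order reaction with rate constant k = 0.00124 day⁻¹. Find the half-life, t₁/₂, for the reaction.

559 day

Step 1: For a first-order reaction, t₁/₂ = ln(2)/k
Step 2: t₁/₂ = ln(2)/0.00124
Step 3: t₁/₂ = 0.6931/0.00124 = 559 day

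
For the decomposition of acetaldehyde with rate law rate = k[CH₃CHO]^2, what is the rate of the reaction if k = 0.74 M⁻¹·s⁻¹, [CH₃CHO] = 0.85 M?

0.5346 M/s

Step 1: Identify the rate law: rate = k[CH₃CHO]^2
Step 2: Substitute values: rate = 0.74 × (0.85)^2
Step 3: Calculate: rate = 0.74 × 0.7225 = 0.53465 M/s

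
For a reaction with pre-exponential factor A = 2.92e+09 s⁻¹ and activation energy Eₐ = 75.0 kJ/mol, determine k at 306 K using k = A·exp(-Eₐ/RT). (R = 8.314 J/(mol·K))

4.60e-04 s⁻¹

Step 1: Use the Arrhenius equation: k = A × exp(-Eₐ/RT)
Step 2: Convert Eₐ to J/mol: 75.0 kJ/mol = 75000 J/mol
Step 3: Calculate the exponent: -Eₐ/(RT) = -75000/(8.314 × 306) = -29.48016
Step 4: k = 2.92e+09 × exp(-29.48016)
Step 5: k = 2.92e+09 × 1.57373e-13 = 4.5953e-04 s⁻¹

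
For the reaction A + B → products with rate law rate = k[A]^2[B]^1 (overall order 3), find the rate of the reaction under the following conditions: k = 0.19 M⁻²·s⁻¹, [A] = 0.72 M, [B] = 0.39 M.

0.03841 M/s

Step 1: The rate law is rate = k[A]^2[B]^1, overall order = 2+1 = 3
Step 2: Substitute values: rate = 0.19 × (0.72)^2 × (0.39)^1
Step 3: rate = 0.19 × 0.5184 × 0.39 = 0.0384134 M/s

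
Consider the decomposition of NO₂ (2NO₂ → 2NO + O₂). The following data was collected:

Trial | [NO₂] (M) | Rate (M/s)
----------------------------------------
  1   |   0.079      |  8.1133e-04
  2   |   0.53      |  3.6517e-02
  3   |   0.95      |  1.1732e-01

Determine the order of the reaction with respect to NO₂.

second order (2)

Step 1: Compare trials to find order n where rate₂/rate₁ = ([NO₂]₂/[NO₂]₁)^n
Step 2: rate₂/rate₁ = 3.6517e-02/8.1133e-04 = 45.01
Step 3: [NO₂]₂/[NO₂]₁ = 0.53/0.079 = 6.709
Step 4: n = ln(45.01)/ln(6.709) = 2.00 ≈ 2
Step 5: The reaction is second order in NO₂.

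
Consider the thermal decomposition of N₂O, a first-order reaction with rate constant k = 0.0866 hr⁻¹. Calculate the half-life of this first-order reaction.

8.004 hr

Step 1: For a first-order reaction, t₁/₂ = ln(2)/k
Step 2: t₁/₂ = ln(2)/0.0866
Step 3: t₁/₂ = 0.6931/0.0866 = 8.004 hr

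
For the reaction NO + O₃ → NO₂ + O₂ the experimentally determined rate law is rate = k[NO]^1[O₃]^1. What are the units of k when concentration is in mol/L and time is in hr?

(mol/L)⁻¹·hr⁻¹

Step 1: Overall order = 1 + 1 = 2.
Step 2: rate has units mol/L·hr⁻¹; [NO]^1[O₃]^1 has units (mol/L)^2.
Step 3: k = rate/([NO]^1[O₃]^1), so units of k = (mol/L)^(1-2)·hr⁻¹ = (mol/L)⁻¹·hr⁻¹.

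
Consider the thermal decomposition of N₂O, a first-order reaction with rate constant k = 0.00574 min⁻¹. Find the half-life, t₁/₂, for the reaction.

120.8 min

Step 1: For a first-order reaction, t₁/₂ = ln(2)/k
Step 2: t₁/₂ = ln(2)/0.00574
Step 3: t₁/₂ = 0.6931/0.00574 = 120.8 min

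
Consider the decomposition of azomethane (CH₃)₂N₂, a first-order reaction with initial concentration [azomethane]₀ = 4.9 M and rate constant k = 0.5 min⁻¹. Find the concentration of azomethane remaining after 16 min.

0.001644 M

Step 1: For a first-order reaction: [azomethane] = [azomethane]₀ × e^(-kt)
Step 2: [azomethane] = 4.9 × e^(-0.5 × 16)
Step 3: [azomethane] = 4.9 × e^(-8)
Step 4: [azomethane] = 4.9 × 0.000335463 = 0.001644 M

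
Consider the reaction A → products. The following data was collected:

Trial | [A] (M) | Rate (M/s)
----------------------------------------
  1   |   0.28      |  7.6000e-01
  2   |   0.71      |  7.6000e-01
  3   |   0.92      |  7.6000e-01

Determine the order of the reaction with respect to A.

zeroth order (0)

Step 1: Compare trials - when concentration changes, rate stays constant.
Step 2: rate₂/rate₁ = 7.6000e-01/7.6000e-01 = 1
Step 3: [A]₂/[A]₁ = 0.71/0.28 = 2.536
Step 4: Since rate ratio ≈ (conc ratio)^0, the reaction is zeroth order.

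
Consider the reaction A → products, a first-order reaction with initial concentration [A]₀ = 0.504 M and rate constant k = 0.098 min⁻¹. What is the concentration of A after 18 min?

0.08636 M

Step 1: For a first-order reaction: [A] = [A]₀ × e^(-kt)
Step 2: [A] = 0.504 × e^(-0.098 × 18)
Step 3: [A] = 0.504 × e^(-1.764)
Step 4: [A] = 0.504 × 0.171358 = 0.08636 M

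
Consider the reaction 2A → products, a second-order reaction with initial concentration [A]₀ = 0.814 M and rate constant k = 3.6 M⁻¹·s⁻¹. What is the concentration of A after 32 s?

0.008589 M

Step 1: For a second-order reaction: 1/[A] = 1/[A]₀ + kt
Step 2: 1/[A] = 1/0.814 + 3.6 × 32
Step 3: 1/[A] = 1.229 + 115.2 = 116.4
Step 4: [A] = 1/116.4 = 0.008589 M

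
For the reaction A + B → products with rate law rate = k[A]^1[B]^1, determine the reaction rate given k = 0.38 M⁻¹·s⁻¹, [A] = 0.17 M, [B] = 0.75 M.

0.04845 M/s

Step 1: The rate law is rate = k[A]^1[B]^1
Step 2: Substitute: rate = 0.38 × (0.17)^1 × (0.75)^1
Step 3: rate = 0.38 × 0.17 × 0.75 = 0.04845 M/s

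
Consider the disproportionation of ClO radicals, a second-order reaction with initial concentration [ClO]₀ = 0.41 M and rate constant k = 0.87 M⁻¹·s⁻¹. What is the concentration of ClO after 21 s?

0.04829 M

Step 1: For a second-order reaction: 1/[ClO] = 1/[ClO]₀ + kt
Step 2: 1/[ClO] = 1/0.41 + 0.87 × 21
Step 3: 1/[ClO] = 2.439 + 18.27 = 20.71
Step 4: [ClO] = 1/20.71 = 0.04829 M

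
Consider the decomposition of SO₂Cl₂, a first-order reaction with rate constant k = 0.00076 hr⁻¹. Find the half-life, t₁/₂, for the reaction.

912 hr

Step 1: For a first-order reaction, t₁/₂ = ln(2)/k
Step 2: t₁/₂ = ln(2)/0.00076
Step 3: t₁/₂ = 0.6931/0.00076 = 912 hr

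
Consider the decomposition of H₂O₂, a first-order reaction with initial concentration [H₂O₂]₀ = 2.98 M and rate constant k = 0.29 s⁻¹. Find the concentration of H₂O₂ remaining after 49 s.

2.009e-06 M

Step 1: For a first-order reaction: [H₂O₂] = [H₂O₂]₀ × e^(-kt)
Step 2: [H₂O₂] = 2.98 × e^(-0.29 × 49)
Step 3: [H₂O₂] = 2.98 × e^(-14.21)
Step 4: [H₂O₂] = 2.98 × 6.74024e-07 = 2.009e-06 M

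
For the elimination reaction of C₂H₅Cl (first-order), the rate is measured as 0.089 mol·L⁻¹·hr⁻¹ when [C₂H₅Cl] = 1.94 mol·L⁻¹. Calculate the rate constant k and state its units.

0.04588 hr⁻¹

Step 1: rate = k[C₂H₅Cl]^1, so k = rate / [C₂H₅Cl]^1.
Step 2: k = 0.089 / (1.94)^1 = 0.089 / 1.94.
Step 3: k = 0.04588 hr⁻¹.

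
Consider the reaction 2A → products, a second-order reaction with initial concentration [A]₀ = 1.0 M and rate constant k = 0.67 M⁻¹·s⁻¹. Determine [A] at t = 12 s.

0.1106 M

Step 1: For a second-order reaction: 1/[A] = 1/[A]₀ + kt
Step 2: 1/[A] = 1/1.0 + 0.67 × 12
Step 3: 1/[A] = 1 + 8.04 = 9.04
Step 4: [A] = 1/9.04 = 0.1106 M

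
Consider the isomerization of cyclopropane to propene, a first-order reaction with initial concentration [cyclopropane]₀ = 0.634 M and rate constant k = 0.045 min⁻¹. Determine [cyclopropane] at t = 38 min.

0.1147 M

Step 1: For a first-order reaction: [cyclopropane] = [cyclopropane]₀ × e^(-kt)
Step 2: [cyclopropane] = 0.634 × e^(-0.045 × 38)
Step 3: [cyclopropane] = 0.634 × e^(-1.71)
Step 4: [cyclopropane] = 0.634 × 0.180866 = 0.1147 M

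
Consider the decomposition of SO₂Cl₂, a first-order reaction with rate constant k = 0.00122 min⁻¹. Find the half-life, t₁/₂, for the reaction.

568.2 min

Step 1: For a first-order reaction, t₁/₂ = ln(2)/k
Step 2: t₁/₂ = ln(2)/0.00122
Step 3: t₁/₂ = 0.6931/0.00122 = 568.2 min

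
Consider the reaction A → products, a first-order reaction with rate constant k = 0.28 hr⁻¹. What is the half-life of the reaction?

2.476 hr

Step 1: For a first-order reaction, t₁/₂ = ln(2)/k
Step 2: t₁/₂ = ln(2)/0.28
Step 3: t₁/₂ = 0.6931/0.28 = 2.476 hr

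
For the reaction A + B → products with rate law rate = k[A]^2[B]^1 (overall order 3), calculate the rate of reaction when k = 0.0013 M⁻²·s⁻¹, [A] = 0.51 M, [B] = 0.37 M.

0.0001251 M/s

Step 1: The rate law is rate = k[A]^2[B]^1, overall order = 2+1 = 3
Step 2: Substitute values: rate = 0.0013 × (0.51)^2 × (0.37)^1
Step 3: rate = 0.0013 × 0.2601 × 0.37 = 0.000125108 M/s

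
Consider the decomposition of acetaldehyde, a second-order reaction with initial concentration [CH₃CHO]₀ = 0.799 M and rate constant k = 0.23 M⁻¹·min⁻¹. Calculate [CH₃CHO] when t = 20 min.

0.1709 M

Step 1: For a second-order reaction: 1/[CH₃CHO] = 1/[CH₃CHO]₀ + kt
Step 2: 1/[CH₃CHO] = 1/0.799 + 0.23 × 20
Step 3: 1/[CH₃CHO] = 1.252 + 4.6 = 5.852
Step 4: [CH₃CHO] = 1/5.852 = 0.1709 M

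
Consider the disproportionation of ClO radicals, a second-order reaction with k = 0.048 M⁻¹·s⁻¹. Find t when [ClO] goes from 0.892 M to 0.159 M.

107.7 s

Step 1: For second-order: t = (1/[ClO] - 1/[ClO]₀)/k
Step 2: t = (1/0.159 - 1/0.892)/0.048
Step 3: t = (6.289 - 1.121)/0.048
Step 4: t = 5.168/0.048 = 107.7 s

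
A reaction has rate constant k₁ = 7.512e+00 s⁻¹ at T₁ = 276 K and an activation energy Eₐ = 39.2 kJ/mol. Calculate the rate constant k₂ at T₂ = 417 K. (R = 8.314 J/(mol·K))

2.423e+03 s⁻¹

Step 1: Use the two-temperature Arrhenius form: ln(k₂/k₁) = -Eₐ/R × (1/T₂ - 1/T₁)
Step 2: Convert Eₐ to J/mol: 39.2 kJ/mol = 39200 J/mol
Step 3: 1/T₂ - 1/T₁ = 1/417 - 1/276 = -1.225107e-03 K⁻¹
Step 4: ln(k₂/k₁) = -39200/8.314 × -1.225107e-03 = 5.77630
Step 5: k₂ = k₁ × exp(5.77630) = 7.512e+00 × 3.22563e+02 = 2.423e+03 s⁻¹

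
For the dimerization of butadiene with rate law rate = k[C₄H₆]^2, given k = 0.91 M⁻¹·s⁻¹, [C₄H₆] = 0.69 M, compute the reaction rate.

0.4333 M/s

Step 1: Identify the rate law: rate = k[C₄H₆]^2
Step 2: Substitute values: rate = 0.91 × (0.69)^2
Step 3: Calculate: rate = 0.91 × 0.4761 = 0.433251 M/s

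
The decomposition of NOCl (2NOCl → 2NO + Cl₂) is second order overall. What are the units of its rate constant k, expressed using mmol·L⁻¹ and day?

(mmol·L⁻¹)⁻¹·day⁻¹

Step 1: For overall order n, rate = k × (concentration)^n.
Step 2: Rate has units mmol·L⁻¹·day⁻¹; concentration term has units (mmol·L⁻¹)^2.
Step 3: k = rate / (concentration)^n, so units of k = (mmol·L⁻¹)^(1-2)·day⁻¹ = (mmol·L⁻¹)⁻¹·day⁻¹.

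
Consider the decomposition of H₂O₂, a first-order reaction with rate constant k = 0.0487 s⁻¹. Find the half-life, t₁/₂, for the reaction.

14.23 s

Step 1: For a first-order reaction, t₁/₂ = ln(2)/k
Step 2: t₁/₂ = ln(2)/0.0487
Step 3: t₁/₂ = 0.6931/0.0487 = 14.23 s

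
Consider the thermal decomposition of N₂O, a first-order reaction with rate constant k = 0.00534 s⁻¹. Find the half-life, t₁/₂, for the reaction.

129.8 s

Step 1: For a first-order reaction, t₁/₂ = ln(2)/k
Step 2: t₁/₂ = ln(2)/0.00534
Step 3: t₁/₂ = 0.6931/0.00534 = 129.8 s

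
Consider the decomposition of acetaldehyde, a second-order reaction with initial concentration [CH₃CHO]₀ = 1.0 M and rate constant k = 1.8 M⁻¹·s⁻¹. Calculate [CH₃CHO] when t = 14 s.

0.03817 M

Step 1: For a second-order reaction: 1/[CH₃CHO] = 1/[CH₃CHO]₀ + kt
Step 2: 1/[CH₃CHO] = 1/1.0 + 1.8 × 14
Step 3: 1/[CH₃CHO] = 1 + 25.2 = 26.2
Step 4: [CH₃CHO] = 1/26.2 = 0.03817 M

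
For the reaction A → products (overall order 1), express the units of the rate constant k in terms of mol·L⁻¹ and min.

min⁻¹

Step 1: For overall order n, rate = k × (concentration)^n.
Step 2: Rate has units mol·L⁻¹·min⁻¹; concentration term has units (mol·L⁻¹)^1.
Step 3: k = rate / (concentration)^n, so units of k = (mol·L⁻¹)^(1-1)·min⁻¹ = min⁻¹.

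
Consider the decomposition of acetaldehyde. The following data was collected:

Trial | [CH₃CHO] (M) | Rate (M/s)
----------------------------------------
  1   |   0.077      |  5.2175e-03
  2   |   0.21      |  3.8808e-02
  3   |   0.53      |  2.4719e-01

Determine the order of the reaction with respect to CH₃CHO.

second order (2)

Step 1: Compare trials to find order n where rate₂/rate₁ = ([CH₃CHO]₂/[CH₃CHO]₁)^n
Step 2: rate₂/rate₁ = 3.8808e-02/5.2175e-03 = 7.438
Step 3: [CH₃CHO]₂/[CH₃CHO]₁ = 0.21/0.077 = 2.727
Step 4: n = ln(7.438)/ln(2.727) = 2.00 ≈ 2
Step 5: The reaction is second order in CH₃CHO.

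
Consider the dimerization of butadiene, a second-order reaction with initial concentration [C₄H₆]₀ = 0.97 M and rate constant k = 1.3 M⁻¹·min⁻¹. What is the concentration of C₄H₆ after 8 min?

0.08748 M

Step 1: For a second-order reaction: 1/[C₄H₆] = 1/[C₄H₆]₀ + kt
Step 2: 1/[C₄H₆] = 1/0.97 + 1.3 × 8
Step 3: 1/[C₄H₆] = 1.031 + 10.4 = 11.43
Step 4: [C₄H₆] = 1/11.43 = 0.08748 M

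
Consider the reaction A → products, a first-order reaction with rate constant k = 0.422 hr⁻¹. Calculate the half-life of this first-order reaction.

1.643 hr

Step 1: For a first-order reaction, t₁/₂ = ln(2)/k
Step 2: t₁/₂ = ln(2)/0.422
Step 3: t₁/₂ = 0.6931/0.422 = 1.643 hr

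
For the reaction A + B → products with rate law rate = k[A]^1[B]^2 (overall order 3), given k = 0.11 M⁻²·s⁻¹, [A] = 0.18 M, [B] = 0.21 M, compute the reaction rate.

0.0008732 M/s

Step 1: The rate law is rate = k[A]^1[B]^2, overall order = 1+2 = 3
Step 2: Substitute values: rate = 0.11 × (0.18)^1 × (0.21)^2
Step 3: rate = 0.11 × 0.18 × 0.0441 = 0.00087318 M/s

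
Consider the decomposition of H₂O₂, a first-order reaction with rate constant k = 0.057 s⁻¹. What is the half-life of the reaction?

12.16 s

Step 1: For a first-order reaction, t₁/₂ = ln(2)/k
Step 2: t₁/₂ = ln(2)/0.057
Step 3: t₁/₂ = 0.6931/0.057 = 12.16 s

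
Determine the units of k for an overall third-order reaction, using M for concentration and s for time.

M⁻²·s⁻¹

Step 1: For overall order n, rate = k × (concentration)^n.
Step 2: Rate has units M·s⁻¹; concentration term has units M^3.
Step 3: k = rate / (concentration)^n, so units of k = M^(1-3)·s⁻¹ = M⁻²·s⁻¹.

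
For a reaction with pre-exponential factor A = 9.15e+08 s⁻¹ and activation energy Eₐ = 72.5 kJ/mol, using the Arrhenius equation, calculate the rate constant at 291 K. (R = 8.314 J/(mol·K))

8.85e-05 s⁻¹

Step 1: Use the Arrhenius equation: k = A × exp(-Eₐ/RT)
Step 2: Convert Eₐ to J/mol: 72.5 kJ/mol = 72500 J/mol
Step 3: Calculate the exponent: -Eₐ/(RT) = -72500/(8.314 × 291) = -29.96643
Step 4: k = 9.15e+08 × exp(-29.96643)
Step 5: k = 9.15e+08 × 9.67709e-14 = 8.8545e-05 s⁻¹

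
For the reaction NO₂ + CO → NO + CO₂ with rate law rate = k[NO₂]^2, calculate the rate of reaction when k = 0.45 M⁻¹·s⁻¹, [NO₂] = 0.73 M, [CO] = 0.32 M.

0.2398 M/s

Step 1: The rate law is rate = k[NO₂]^2
Step 2: Note that the rate does not depend on [CO] (zero order in CO).
Step 3: rate = 0.45 × (0.73)^2 = 0.239805 M/s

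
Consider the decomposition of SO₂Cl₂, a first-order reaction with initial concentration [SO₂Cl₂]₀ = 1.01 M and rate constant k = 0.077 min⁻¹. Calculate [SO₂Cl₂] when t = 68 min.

0.005375 M

Step 1: For a first-order reaction: [SO₂Cl₂] = [SO₂Cl₂]₀ × e^(-kt)
Step 2: [SO₂Cl₂] = 1.01 × e^(-0.077 × 68)
Step 3: [SO₂Cl₂] = 1.01 × e^(-5.236)
Step 4: [SO₂Cl₂] = 1.01 × 0.0053215 = 0.005375 M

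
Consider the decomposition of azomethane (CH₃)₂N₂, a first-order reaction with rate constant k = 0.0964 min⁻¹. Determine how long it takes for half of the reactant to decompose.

7.19 min

Step 1: For a first-order reaction, t₁/₂ = ln(2)/k
Step 2: t₁/₂ = ln(2)/0.0964
Step 3: t₁/₂ = 0.6931/0.0964 = 7.19 min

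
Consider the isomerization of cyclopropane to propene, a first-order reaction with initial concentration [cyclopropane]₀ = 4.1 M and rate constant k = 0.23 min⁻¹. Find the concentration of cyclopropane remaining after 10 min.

0.4111 M

Step 1: For a first-order reaction: [cyclopropane] = [cyclopropane]₀ × e^(-kt)
Step 2: [cyclopropane] = 4.1 × e^(-0.23 × 10)
Step 3: [cyclopropane] = 4.1 × e^(-2.3)
Step 4: [cyclopropane] = 4.1 × 0.100259 = 0.4111 M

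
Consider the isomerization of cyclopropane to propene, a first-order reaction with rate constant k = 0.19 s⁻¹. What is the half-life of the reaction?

3.648 s

Step 1: For a first-order reaction, t₁/₂ = ln(2)/k
Step 2: t₁/₂ = ln(2)/0.19
Step 3: t₁/₂ = 0.6931/0.19 = 3.648 s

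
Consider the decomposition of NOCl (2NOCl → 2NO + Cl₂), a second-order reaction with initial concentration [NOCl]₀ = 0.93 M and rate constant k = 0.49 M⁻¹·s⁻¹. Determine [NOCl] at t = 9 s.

0.1823 M

Step 1: For a second-order reaction: 1/[NOCl] = 1/[NOCl]₀ + kt
Step 2: 1/[NOCl] = 1/0.93 + 0.49 × 9
Step 3: 1/[NOCl] = 1.075 + 4.41 = 5.485
Step 4: [NOCl] = 1/5.485 = 0.1823 M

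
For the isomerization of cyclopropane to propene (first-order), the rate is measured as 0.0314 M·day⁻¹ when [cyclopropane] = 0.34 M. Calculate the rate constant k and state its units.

0.09235 day⁻¹

Step 1: rate = k[cyclopropane]^1, so k = rate / [cyclopropane]^1.
Step 2: k = 0.0314 / (0.34)^1 = 0.0314 / 0.34.
Step 3: k = 0.09235 day⁻¹.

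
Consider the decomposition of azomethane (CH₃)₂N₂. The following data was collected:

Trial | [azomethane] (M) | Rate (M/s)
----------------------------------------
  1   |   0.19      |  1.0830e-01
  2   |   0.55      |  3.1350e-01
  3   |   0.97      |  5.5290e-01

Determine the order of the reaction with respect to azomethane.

first order (1)

Step 1: Compare trials to find order n where rate₂/rate₁ = ([azomethane]₂/[azomethane]₁)^n
Step 2: rate₂/rate₁ = 3.1350e-01/1.0830e-01 = 2.895
Step 3: [azomethane]₂/[azomethane]₁ = 0.55/0.19 = 2.895
Step 4: n = ln(2.895)/ln(2.895) = 1.00 ≈ 1
Step 5: The reaction is first order in azomethane.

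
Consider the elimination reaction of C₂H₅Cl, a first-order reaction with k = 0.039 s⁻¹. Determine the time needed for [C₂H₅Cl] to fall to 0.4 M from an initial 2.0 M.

41.27 s

Step 1: For first-order: t = ln([C₂H₅Cl]₀/[C₂H₅Cl])/k
Step 2: t = ln(2.0/0.4)/0.039
Step 3: t = ln(5)/0.039
Step 4: t = 1.609/0.039 = 41.27 s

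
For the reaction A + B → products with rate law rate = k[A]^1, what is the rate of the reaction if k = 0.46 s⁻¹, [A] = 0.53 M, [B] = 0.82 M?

0.2438 M/s

Step 1: The rate law is rate = k[A]^1
Step 2: Note that the rate does not depend on [B] (zero order in B).
Step 3: rate = 0.46 × (0.53)^1 = 0.2438 M/s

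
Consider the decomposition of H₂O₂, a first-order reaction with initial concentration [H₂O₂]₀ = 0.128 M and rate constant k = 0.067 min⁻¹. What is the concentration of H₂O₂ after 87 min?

0.0003765 M

Step 1: For a first-order reaction: [H₂O₂] = [H₂O₂]₀ × e^(-kt)
Step 2: [H₂O₂] = 0.128 × e^(-0.067 × 87)
Step 3: [H₂O₂] = 0.128 × e^(-5.829)
Step 4: [H₂O₂] = 0.128 × 0.00294102 = 0.0003765 M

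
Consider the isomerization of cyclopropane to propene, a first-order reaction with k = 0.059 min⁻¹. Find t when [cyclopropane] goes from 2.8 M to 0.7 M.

23.5 min

Step 1: For first-order: t = ln([cyclopropane]₀/[cyclopropane])/k
Step 2: t = ln(2.8/0.7)/0.059
Step 3: t = ln(4)/0.059
Step 4: t = 1.386/0.059 = 23.5 min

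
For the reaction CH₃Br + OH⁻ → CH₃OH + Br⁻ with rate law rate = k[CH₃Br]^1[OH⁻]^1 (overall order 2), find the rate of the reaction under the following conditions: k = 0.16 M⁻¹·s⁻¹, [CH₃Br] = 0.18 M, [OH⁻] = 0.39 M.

0.01123 M/s

Step 1: The rate law is rate = k[CH₃Br]^1[OH⁻]^1, overall order = 1+1 = 2
Step 2: Substitute values: rate = 0.16 × (0.18)^1 × (0.39)^1
Step 3: rate = 0.16 × 0.18 × 0.39 = 0.011232 M/s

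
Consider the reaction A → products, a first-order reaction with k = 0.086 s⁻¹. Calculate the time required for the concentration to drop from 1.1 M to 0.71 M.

5.091 s

Step 1: For first-order: t = ln([A]₀/[A])/k
Step 2: t = ln(1.1/0.71)/0.086
Step 3: t = ln(1.549)/0.086
Step 4: t = 0.4378/0.086 = 5.091 s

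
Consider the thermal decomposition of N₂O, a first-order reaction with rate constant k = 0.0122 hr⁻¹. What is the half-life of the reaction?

56.82 hr

Step 1: For a first-order reaction, t₁/₂ = ln(2)/k
Step 2: t₁/₂ = ln(2)/0.0122
Step 3: t₁/₂ = 0.6931/0.0122 = 56.82 hr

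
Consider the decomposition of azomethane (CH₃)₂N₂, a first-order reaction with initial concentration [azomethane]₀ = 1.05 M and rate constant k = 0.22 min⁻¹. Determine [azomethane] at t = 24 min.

0.005347 M

Step 1: For a first-order reaction: [azomethane] = [azomethane]₀ × e^(-kt)
Step 2: [azomethane] = 1.05 × e^(-0.22 × 24)
Step 3: [azomethane] = 1.05 × e^(-5.28)
Step 4: [azomethane] = 1.05 × 0.00509243 = 0.005347 M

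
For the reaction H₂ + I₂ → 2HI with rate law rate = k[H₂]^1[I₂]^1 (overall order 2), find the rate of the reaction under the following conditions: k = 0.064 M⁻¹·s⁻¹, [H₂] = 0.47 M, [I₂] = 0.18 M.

0.005414 M/s

Step 1: The rate law is rate = k[H₂]^1[I₂]^1, overall order = 1+1 = 2
Step 2: Substitute values: rate = 0.064 × (0.47)^1 × (0.18)^1
Step 3: rate = 0.064 × 0.47 × 0.18 = 0.0054144 M/s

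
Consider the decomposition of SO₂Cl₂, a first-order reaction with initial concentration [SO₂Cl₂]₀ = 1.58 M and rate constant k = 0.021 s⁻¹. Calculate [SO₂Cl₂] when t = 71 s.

0.3557 M

Step 1: For a first-order reaction: [SO₂Cl₂] = [SO₂Cl₂]₀ × e^(-kt)
Step 2: [SO₂Cl₂] = 1.58 × e^(-0.021 × 71)
Step 3: [SO₂Cl₂] = 1.58 × e^(-1.491)
Step 4: [SO₂Cl₂] = 1.58 × 0.225147 = 0.3557 M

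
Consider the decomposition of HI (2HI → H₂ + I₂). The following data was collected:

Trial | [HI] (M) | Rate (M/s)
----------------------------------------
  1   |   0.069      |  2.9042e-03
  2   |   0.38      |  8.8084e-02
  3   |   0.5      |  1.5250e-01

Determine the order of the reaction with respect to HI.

second order (2)

Step 1: Compare trials to find order n where rate₂/rate₁ = ([HI]₂/[HI]₁)^n
Step 2: rate₂/rate₁ = 8.8084e-02/2.9042e-03 = 30.33
Step 3: [HI]₂/[HI]₁ = 0.38/0.069 = 5.507
Step 4: n = ln(30.33)/ln(5.507) = 2.00 ≈ 2
Step 5: The reaction is second order in HI.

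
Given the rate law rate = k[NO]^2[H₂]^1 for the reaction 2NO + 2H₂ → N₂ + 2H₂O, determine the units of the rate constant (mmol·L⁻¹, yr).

(mmol·L⁻¹)⁻²·yr⁻¹

Step 1: Overall order = 2 + 1 = 3.
Step 2: rate has units mmol·L⁻¹·yr⁻¹; [NO]^2[H₂]^1 has units (mmol·L⁻¹)^3.
Step 3: k = rate/([NO]^2[H₂]^1), so units of k = (mmol·L⁻¹)^(1-3)·yr⁻¹ = (mmol·L⁻¹)⁻²·yr⁻¹.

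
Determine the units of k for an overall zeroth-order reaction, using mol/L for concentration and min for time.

mol/L·min⁻¹

Step 1: For overall order n, rate = k × (concentration)^n.
Step 2: Rate has units mol/L·min⁻¹; concentration term has units (mol/L)^0.
Step 3: k = rate / (concentration)^n, so units of k = (mol/L)^(1-0)·min⁻¹ = mol/L·min⁻¹.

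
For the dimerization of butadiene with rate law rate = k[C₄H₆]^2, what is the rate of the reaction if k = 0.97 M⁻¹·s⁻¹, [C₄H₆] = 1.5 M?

2.183 M/s

Step 1: Identify the rate law: rate = k[C₄H₆]^2
Step 2: Substitute values: rate = 0.97 × (1.5)^2
Step 3: Calculate: rate = 0.97 × 2.25 = 2.1825 M/s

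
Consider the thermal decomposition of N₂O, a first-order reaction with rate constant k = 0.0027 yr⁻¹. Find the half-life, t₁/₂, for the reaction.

256.7 yr

Step 1: For a first-order reaction, t₁/₂ = ln(2)/k
Step 2: t₁/₂ = ln(2)/0.0027
Step 3: t₁/₂ = 0.6931/0.0027 = 256.7 yr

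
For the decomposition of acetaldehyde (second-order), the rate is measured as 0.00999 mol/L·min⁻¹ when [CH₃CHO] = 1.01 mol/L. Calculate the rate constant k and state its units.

0.009793 (mol/L)⁻¹·min⁻¹

Step 1: rate = k[CH₃CHO]^2, so k = rate / [CH₃CHO]^2.
Step 2: k = 0.00999 / (1.01)^2 = 0.00999 / 1.02.
Step 3: k = 0.009793 (mol/L)⁻¹·min⁻¹.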